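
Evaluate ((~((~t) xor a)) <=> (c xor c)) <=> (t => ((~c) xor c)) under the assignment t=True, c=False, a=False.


Substitute t=True, c=False, a=False:
~t = False
(~t) xor a = False xor False = False
~((~t) xor a) = True
c xor c = False xor False = False
(~((~t) xor a)) <=> (c xor c) = True <=> False = False
~c = True
(~c) xor c = True xor False = True
t => ((~c) xor c) = True => True = True
((~((~t) xor a)) <=> (c xor c)) <=> (t => ((~c) xor c)) = False <=> True = False

False


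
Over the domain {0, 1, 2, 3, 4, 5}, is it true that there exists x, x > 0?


Evaluate the predicate on each element: 0:F, 1:T, 2:T, 3:T, 4:T, 5:T.
Witness x = 1 satisfies the predicate.

T


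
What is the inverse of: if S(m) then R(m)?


The inverse of (P → Q) is (¬P → ¬Q). It is equivalent to the converse, not to the original.
Here P = 'S(m)' and Q = 'R(m)'.

If not (S(m)), then not (R(m)).


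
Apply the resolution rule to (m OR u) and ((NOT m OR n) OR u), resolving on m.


The clauses contain complementary literals m and NOTm.
Resolution eliminates this pair and disjoins the remaining literals (merging duplicates).

(u OR n)


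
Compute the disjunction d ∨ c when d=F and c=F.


Disjunction is false only when both operands are false.
Substitute: d=F, c=F.
F ∨ F evaluates to F.

F


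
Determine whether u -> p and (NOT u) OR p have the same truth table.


Compare truth tables:
p | u | φ | ψ
-------------
F | F | T | T
T | F | T | T
F | T | F | F
T | T | T | T
The columns φ and ψ agree on every row.

Yes, they are logically equivalent.


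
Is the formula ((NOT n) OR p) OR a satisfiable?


Search for a satisfying assignment over {a, n, p}.
Try a=F, n=F, p=F: the formula evaluates to T.
A satisfying assignment exists.

Satisfiable.


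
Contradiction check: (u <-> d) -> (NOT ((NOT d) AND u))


Truth table over {d, u}:
d | u | φ
---------
F | F | T
T | F | T
F | T | T
T | T | T
Satisfying assignment at row 1: d=F, u=F gives T.

No, it is not a contradiction.


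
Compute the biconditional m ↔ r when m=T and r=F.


Biconditional is true when both operands have the same truth value.
Substitute: m=T, r=F.
T ↔ F evaluates to F.

F


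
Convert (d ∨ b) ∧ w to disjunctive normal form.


Step 1: Distribute ∧ over ∨: (d ∨ b) ∧ w = (d ∧ w) ∨ (b ∧ w).

(d ∧ w) ∨ (b ∧ w)


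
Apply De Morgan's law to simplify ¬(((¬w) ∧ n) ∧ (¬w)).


De Morgan: the negation of a conjunction is the disjunction of the negations.
Distribute ¬ across ∧, flipping it to ∨, and negate each literal.

(w ∨ (¬n)) ∨ w


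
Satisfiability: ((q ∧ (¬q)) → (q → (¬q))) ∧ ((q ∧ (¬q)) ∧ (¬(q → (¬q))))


Check all 2 assignments over {q}:
q | φ
-----
F | F
T | F
No assignment makes the formula true.

Unsatisfiable.


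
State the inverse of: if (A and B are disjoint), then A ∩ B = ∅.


The inverse of (P → Q) is (¬P → ¬Q). It is equivalent to the converse, not to the original.
Here P = '(A and B are disjoint)' and Q = 'A ∩ B = ∅'.

If not ((A and B are disjoint)), then not (A ∩ B = ∅).


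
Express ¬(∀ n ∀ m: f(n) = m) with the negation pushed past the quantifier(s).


Negation flips each quantifier (∀↔∃) and negates the inner predicate.
¬(∀ n ∀ m: φ) = ∃ n ∃ m: ¬φ.

∃ n ∃ m: ¬(f(n) = m)


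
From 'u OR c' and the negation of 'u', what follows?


Disjunctive syllogism: from (P ∨ Q) and ¬P, infer Q.
One disjunct, 'u', is ruled out; the other must hold.

c


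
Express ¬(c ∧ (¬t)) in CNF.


Step 1: Apply De Morgan: ¬(c ∧ (¬t)) = ¬c ∨ ¬(¬t).
Step 2: Eliminate any double negations (¬¬X = X).

(¬c) ∨ t


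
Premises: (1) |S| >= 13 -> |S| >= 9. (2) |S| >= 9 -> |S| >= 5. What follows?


Hypothetical syllogism: from (P → Q) and (Q → R), infer (P → R).
Chain the two implications through the shared middle term '|S| >= 9'.

|S| >= 13 -> |S| >= 5


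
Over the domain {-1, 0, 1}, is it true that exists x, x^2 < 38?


Evaluate the predicate on each element: -1:True, 0:True, 1:True.
Witness x = -1 satisfies the predicate.

True


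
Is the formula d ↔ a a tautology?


Build the truth table over {a, d}:
a | d | φ
---------
F | F | T
T | F | F
F | T | F
T | T | T
Counterexample at row 2: with a=T, d=F, the formula is F.

No, it is not a tautology.


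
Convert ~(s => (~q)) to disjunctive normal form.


Step 1: Rewrite implication then negate: ¬(¬s ∨ (¬q)) = s ∧ ¬(¬q).
Step 2: Eliminate any double negations (¬¬X = X).

s & q


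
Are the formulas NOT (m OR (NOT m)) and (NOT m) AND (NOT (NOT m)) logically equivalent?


Compare truth tables:
m | φ | ψ
---------
F | F | F
T | F | F
The columns φ and ψ agree on every row.

Yes, they are logically equivalent.


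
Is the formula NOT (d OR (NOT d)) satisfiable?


Check all 2 assignments over {d}:
d | φ
-----
F | F
T | F
No assignment makes the formula true.

Unsatisfiable.


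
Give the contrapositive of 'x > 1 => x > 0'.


The contrapositive of (P → Q) is (¬Q → ¬P); it is logically equivalent to the original.
Here P = 'x > 1' and Q = 'x > 0'.

If not (x > 0), then not (x > 1).


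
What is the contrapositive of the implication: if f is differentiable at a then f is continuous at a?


The contrapositive of (P → Q) is (¬Q → ¬P); it is logically equivalent to the original.
Here P = 'f is differentiable at a' and Q = 'f is continuous at a'.

If not (f is continuous at a), then not (f is differentiable at a).


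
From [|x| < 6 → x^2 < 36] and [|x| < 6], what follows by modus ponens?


Modus ponens: from (P → Q) and P, infer Q.
P = '|x| < 6' is asserted, and P → Q holds, so Q follows.

x^2 < 36.


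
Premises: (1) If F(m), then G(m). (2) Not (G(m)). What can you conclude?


Modus tollens: from (P → Q) and ¬Q, infer ¬P.
Q = 'G(m)' is denied; since P → Q, P must also fail.

Not (F(m)).


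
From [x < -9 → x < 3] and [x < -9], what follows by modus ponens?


Modus ponens: from (P → Q) and P, infer Q.
P = 'x < -9' is asserted, and P → Q holds, so Q follows.

x < 3.


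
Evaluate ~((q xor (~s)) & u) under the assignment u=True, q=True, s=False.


Substitute u=True, q=True, s=False:
~s = True
q xor (~s) = True xor True = False
(q xor (~s)) & u = False & True = False
~((q xor (~s)) & u) = True

True


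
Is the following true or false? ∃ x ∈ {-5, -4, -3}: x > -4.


Evaluate the predicate on each element: -5:F, -4:F, -3:T.
Witness x = -3 satisfies the predicate.

T


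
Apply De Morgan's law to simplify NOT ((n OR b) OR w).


De Morgan: the negation of a disjunction is the conjunction of the negations.
Distribute NOT across OR, flipping it to AND, and negate each literal.

((NOT n) AND (NOT b)) AND (NOT w)


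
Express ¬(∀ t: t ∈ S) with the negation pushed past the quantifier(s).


¬(∀ x: φ) = ∃ x: ¬φ, and ¬(∃ x: φ) = ∀ x: ¬φ.
Apply to the universal statement.

∃ t: ¬(t ∈ S)


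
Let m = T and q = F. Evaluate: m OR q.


Disjunction is false only when both operands are false.
Substitute: m=T, q=F.
T OR F evaluates to T.

T


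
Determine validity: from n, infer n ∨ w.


This matches the form of disjunction introduction: the conclusion follows in every model of the premises.

Valid.


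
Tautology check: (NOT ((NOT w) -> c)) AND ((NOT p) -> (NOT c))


Build the truth table over {c, p, w}:
c | p | w | φ
-------------
F | F | F | T
T | F | F | F
F | T | F | T
T | T | F | F
F | F | T | F
T | F | T | F
F | T | T | F
T | T | T | F
Counterexample at row 2: with c=T, p=F, w=F, the formula is F.

No, it is not a tautology.


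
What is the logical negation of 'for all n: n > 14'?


¬(for all x: φ) = there exists x: ¬φ, and ¬(there exists x: φ) = for all x: ¬φ.
Apply to the universal statement.

there exists n: NOT(n > 14)


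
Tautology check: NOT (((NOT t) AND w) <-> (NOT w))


Build the truth table over {t, w}:
t | w | φ
---------
F | F | T
T | F | T
F | T | T
T | T | F
Counterexample at row 4: with t=T, w=T, the formula is F.

No, it is not a tautology.


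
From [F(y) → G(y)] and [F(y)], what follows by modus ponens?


Modus ponens: from (P → Q) and P, infer Q.
P = 'F(y)' is asserted, and P → Q holds, so Q follows.

G(y).


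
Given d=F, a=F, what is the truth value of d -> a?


Implication is false only when antecedent is true and consequent is false.
Substitute: d=F, a=F.
F -> F evaluates to T.

T


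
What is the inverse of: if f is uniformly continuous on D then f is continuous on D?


The inverse of (P → Q) is (¬P → ¬Q). It is equivalent to the converse, not to the original.
Here P = 'f is uniformly continuous on D' and Q = 'f is continuous on D'.

If not (f is uniformly continuous on D), then not (f is continuous on D).


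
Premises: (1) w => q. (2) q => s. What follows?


Hypothetical syllogism: from (P → Q) and (Q → R), infer (P → R).
Chain the two implications through the shared middle term 'q'.

w => s


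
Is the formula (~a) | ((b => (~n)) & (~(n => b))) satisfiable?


Search for a satisfying assignment over {a, b, n}.
Try a=False, b=False, n=False: the formula evaluates to True.
A satisfying assignment exists.

Satisfiable.


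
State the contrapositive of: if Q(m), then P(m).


The contrapositive of (P → Q) is (¬Q → ¬P); it is logically equivalent to the original.
Here P = 'Q(m)' and Q = 'P(m)'.

If not (P(m)), then not (Q(m)).


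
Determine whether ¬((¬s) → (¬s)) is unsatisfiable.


Truth table over {s}:
s | φ
-----
F | F
T | F
Every row is false.

Yes, it is a contradiction.


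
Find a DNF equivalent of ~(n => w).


Step 1: Rewrite implication then negate: ¬(¬n ∨ w) = n ∧ ¬w.

n & (~w)


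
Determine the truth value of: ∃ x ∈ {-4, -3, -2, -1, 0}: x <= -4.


Evaluate the predicate on each element: -4:T, -3:F, -2:F, -1:F, 0:F.
Witness x = -4 satisfies the predicate.

T


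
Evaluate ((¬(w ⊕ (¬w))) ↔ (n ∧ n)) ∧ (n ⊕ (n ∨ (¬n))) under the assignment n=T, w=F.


Substitute n=T, w=F:
¬w = T
w ⊕ (¬w) = F ⊕ T = T
¬(w ⊕ (¬w)) = F
n ∧ n = T ∧ T = T
(¬(w ⊕ (¬w))) ↔ (n ∧ n) = F ↔ T = F
¬n = F
n ∨ (¬n) = T ∨ F = T
n ⊕ (n ∨ (¬n)) = T ⊕ T = F
((¬(w ⊕ (¬w))) ↔ (n ∧ n)) ∧ (n ⊕ (n ∨ (¬n))) = F ∧ F = F

F


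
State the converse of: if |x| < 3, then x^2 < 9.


The converse of (P → Q) is (Q → P). It is not in general equivalent to the original.
Here P = '|x| < 3' and Q = 'x^2 < 9'.

If x^2 < 9, then |x| < 3.


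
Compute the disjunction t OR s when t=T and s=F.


Disjunction is false only when both operands are false.
Substitute: t=T, s=F.
T OR F evaluates to T.

T


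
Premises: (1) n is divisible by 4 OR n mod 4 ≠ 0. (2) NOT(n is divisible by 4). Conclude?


Disjunctive syllogism: from (P ∨ Q) and ¬P, infer Q.
One disjunct, 'n is divisible by 4', is ruled out; the other must hold.

n mod 4 ≠ 0


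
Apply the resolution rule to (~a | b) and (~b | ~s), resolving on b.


The clauses contain complementary literals b and ~b.
Resolution eliminates this pair and disjoins the remaining literals (merging duplicates).

(~a | ~s)


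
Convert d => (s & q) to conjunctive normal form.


Step 1: Rewrite d → (s ∧ q) as ¬d ∨ (s ∧ q).
Step 2: Distribute ∨ over ∧.

((~d) | s) & ((~d) | q)


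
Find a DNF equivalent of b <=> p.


Step 1: b ↔ p is true exactly when both agree: (b ∧ p) ∨ (¬b ∧ ¬p).

(b & p) | ((~b) & (~p))


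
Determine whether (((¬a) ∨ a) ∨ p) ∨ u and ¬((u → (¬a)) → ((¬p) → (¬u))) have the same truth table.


Compare truth tables:
a | p | u | φ | ψ
-----------------
F | F | F | T | F
T | F | F | T | F
F | T | F | T | F
T | T | F | T | F
F | F | T | T | T
T | F | T | T | F
F | T | T | T | F
T | T | T | T | F
They differ at row 1 (a=F, p=F, u=F): φ=T but ψ=F.

No, they are not logically equivalent.


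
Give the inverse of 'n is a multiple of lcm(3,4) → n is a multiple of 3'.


The inverse of (P → Q) is (¬P → ¬Q). It is equivalent to the converse, not to the original.
Here P = 'n is a multiple of lcm(3,4)' and Q = 'n is a multiple of 3'.

If not (n is a multiple of lcm(3,4)), then not (n is a multiple of 3).


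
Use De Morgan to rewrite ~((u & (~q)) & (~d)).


De Morgan: the negation of a conjunction is the disjunction of the negations.
Distribute ~ across &, flipping it to |, and negate each literal.

((~u) | q) | d


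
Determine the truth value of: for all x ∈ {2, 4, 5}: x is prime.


Evaluate the predicate on each element: 2:T, 4:F, 5:T.
Counterexample x = 4 fails the predicate.

F


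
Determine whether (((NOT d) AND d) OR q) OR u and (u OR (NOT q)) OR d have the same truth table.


Compare truth tables:
d | q | u | φ | ψ
-----------------
F | F | F | F | T
T | F | F | F | T
F | T | F | T | F
T | T | F | T | T
F | F | T | T | T
T | F | T | T | T
F | T | T | T | T
T | T | T | T | T
They differ at row 1 (d=F, q=F, u=F): φ=F but ψ=T.

No, they are not logically equivalent.


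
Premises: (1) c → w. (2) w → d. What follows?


Hypothetical syllogism: from (P → Q) and (Q → R), infer (P → R).
Chain the two implications through the shared middle term 'w'.

c → d


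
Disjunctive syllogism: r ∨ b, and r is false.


Disjunctive syllogism: from (P ∨ Q) and ¬P, infer Q.
One disjunct, 'r', is ruled out; the other must hold.

b


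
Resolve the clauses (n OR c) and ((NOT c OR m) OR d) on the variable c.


The clauses contain complementary literals c and NOTc.
Resolution eliminates this pair and disjoins the remaining literals (merging duplicates).

((n OR d) OR m)


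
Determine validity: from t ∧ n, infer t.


This matches the form of conjunction elimination: the conclusion follows in every model of the premises.

Valid.


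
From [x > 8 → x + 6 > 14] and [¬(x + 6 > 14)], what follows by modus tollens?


Modus tollens: from (P → Q) and ¬Q, infer ¬P.
Q = 'x + 6 > 14' is denied; since P → Q, P must also fail.

Not (x > 8).


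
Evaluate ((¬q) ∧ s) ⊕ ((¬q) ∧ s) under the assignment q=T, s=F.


Substitute q=T, s=F:
¬q = F
(¬q) ∧ s = F ∧ F = F
¬q = F
(¬q) ∧ s = F ∧ F = F
((¬q) ∧ s) ⊕ ((¬q) ∧ s) = F ⊕ F = F

F


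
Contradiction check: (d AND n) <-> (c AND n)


Truth table over {c, d, n}:
c | d | n | φ
-------------
F | F | F | T
T | F | F | T
F | T | F | T
T | T | F | T
F | F | T | T
T | F | T | F
F | T | T | F
T | T | T | T
Satisfying assignment at row 1: c=F, d=F, n=F gives T.

No, it is not a contradiction.


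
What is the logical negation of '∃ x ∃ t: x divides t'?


Negation flips each quantifier (∀↔∃) and negates the inner predicate.
¬(∃ x ∃ t: φ) = ∀ x ∀ t: ¬φ.

∀ x ∀ t: ¬(x divides t)


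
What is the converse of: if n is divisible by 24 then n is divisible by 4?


The converse of (P → Q) is (Q → P). It is not in general equivalent to the original.
Here P = 'n is divisible by 24' and Q = 'n is divisible by 4'.

If n is divisible by 4, then n is divisible by 24.


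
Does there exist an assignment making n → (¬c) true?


Search for a satisfying assignment over {c, n}.
Try c=F, n=F: the formula evaluates to T.
A satisfying assignment exists.

Satisfiable.


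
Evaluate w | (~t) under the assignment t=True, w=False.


Substitute t=True, w=False:
~t = False
w | (~t) = False | False = False

False


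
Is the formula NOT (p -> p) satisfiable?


Check all 2 assignments over {p}:
p | φ
-----
F | F
T | F
No assignment makes the formula true.

Unsatisfiable.


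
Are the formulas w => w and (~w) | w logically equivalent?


Compare truth tables:
w | φ | ψ
---------
False | True | True
True | True | True
The columns φ and ψ agree on every row.

Yes, they are logically equivalent.


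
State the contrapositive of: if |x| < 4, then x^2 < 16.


The contrapositive of (P → Q) is (¬Q → ¬P); it is logically equivalent to the original.
Here P = '|x| < 4' and Q = 'x^2 < 16'.

If not (x^2 < 16), then not (|x| < 4).


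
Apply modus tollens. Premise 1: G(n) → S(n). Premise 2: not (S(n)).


Modus tollens: from (P → Q) and ¬Q, infer ¬P.
Q = 'S(n)' is denied; since P → Q, P must also fail.

Not (G(n)).


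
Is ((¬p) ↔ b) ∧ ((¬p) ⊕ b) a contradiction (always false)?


Truth table over {b, p}:
b | p | φ
---------
F | F | F
T | F | F
F | T | F
T | T | F
Every row is false.

Yes, it is a contradiction.


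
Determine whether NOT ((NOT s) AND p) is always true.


Build the truth table over {p, s}:
p | s | φ
---------
F | F | T
T | F | F
F | T | T
T | T | T
Counterexample at row 2: with p=T, s=F, the formula is F.

No, it is not a tautology.


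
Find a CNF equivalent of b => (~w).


Step 1: Rewrite b → (¬w) as ¬b ∨ (¬w).

(~b) | (~w)


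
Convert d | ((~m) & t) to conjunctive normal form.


Step 1: Distribute ∨ over ∧: d ∨ ((¬m) ∧ t) = (d ∨ (¬m)) ∧ (d ∨ t).

(d | (~m)) & (d | t)


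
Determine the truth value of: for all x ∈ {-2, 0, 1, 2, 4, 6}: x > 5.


Evaluate the predicate on each element: -2:F, 0:F, 1:F, 2:F, 4:F, 6:T.
Counterexample x = -2 fails the predicate.

F


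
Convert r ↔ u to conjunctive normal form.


Step 1: Rewrite r ↔ u as (r → u) ∧ (u → r).
Step 2: Rewrite each implication as a disjunction.

((¬r) ∨ u) ∧ ((¬u) ∨ r)


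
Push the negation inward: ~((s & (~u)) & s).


De Morgan: the negation of a conjunction is the disjunction of the negations.
Distribute ~ across &, flipping it to |, and negate each literal.

((~s) | u) | (~s)


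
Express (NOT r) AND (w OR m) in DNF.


Step 1: Distribute ∧ over ∨: (¬r) ∧ (w ∨ m) = ((¬r) ∧ w) ∨ ((¬r) ∧ m).

((NOT r) AND w) OR ((NOT r) AND m)


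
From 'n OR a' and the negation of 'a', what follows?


Disjunctive syllogism: from (P ∨ Q) and ¬P, infer Q.
One disjunct, 'a', is ruled out; the other must hold.

n


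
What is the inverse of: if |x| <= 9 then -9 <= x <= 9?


The inverse of (P → Q) is (¬P → ¬Q). It is equivalent to the converse, not to the original.
Here P = '|x| <= 9' and Q = '-9 <= x <= 9'.

If not (|x| <= 9), then not (-9 <= x <= 9).


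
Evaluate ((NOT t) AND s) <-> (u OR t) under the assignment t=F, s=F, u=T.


Substitute t=F, s=F, u=T:
NOT t = T
(NOT t) AND s = T AND F = F
u OR t = T OR F = T
((NOT t) AND s) <-> (u OR t) = F <-> T = F

F


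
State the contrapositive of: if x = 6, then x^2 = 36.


The contrapositive of (P → Q) is (¬Q → ¬P); it is logically equivalent to the original.
Here P = 'x = 6' and Q = 'x^2 = 36'.

If not (x^2 = 36), then not (x = 6).


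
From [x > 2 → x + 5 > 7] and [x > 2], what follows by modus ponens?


Modus ponens: from (P → Q) and P, infer Q.
P = 'x > 2' is asserted, and P → Q holds, so Q follows.

x + 5 > 7.


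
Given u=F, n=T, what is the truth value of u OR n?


Disjunction is false only when both operands are false.
Substitute: u=F, n=T.
F OR T evaluates to T.

T


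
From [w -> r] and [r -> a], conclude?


Hypothetical syllogism: from (P → Q) and (Q → R), infer (P → R).
Chain the two implications through the shared middle term 'r'.

w -> a


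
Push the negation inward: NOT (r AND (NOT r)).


De Morgan: the negation of a conjunction is the disjunction of the negations.
Distribute NOT across AND, flipping it to OR, and negate each literal.

(NOT r) OR r


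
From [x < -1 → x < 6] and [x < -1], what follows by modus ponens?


Modus ponens: from (P → Q) and P, infer Q.
P = 'x < -1' is asserted, and P → Q holds, so Q follows.

x < 6.


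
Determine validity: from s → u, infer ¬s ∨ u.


This matches the form of material implication: the conclusion follows in every model of the premises.

Valid.


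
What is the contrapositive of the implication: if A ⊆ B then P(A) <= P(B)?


The contrapositive of (P → Q) is (¬Q → ¬P); it is logically equivalent to the original.
Here P = 'A ⊆ B' and Q = 'P(A) <= P(B)'.

If not (P(A) <= P(B)), then not (A ⊆ B).


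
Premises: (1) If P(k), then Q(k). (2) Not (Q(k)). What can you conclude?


Modus tollens: from (P → Q) and ¬Q, infer ¬P.
Q = 'Q(k)' is denied; since P → Q, P must also fail.

Not (P(k)).


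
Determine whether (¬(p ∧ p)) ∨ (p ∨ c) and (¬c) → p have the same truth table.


Compare truth tables:
c | p | φ | ψ
-------------
F | F | T | F
T | F | T | T
F | T | T | T
T | T | T | T
They differ at row 1 (c=F, p=F): φ=T but ψ=F.

No, they are not logically equivalent.


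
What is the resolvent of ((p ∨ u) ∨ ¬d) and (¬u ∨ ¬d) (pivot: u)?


The clauses contain complementary literals u and ¬u.
Resolution eliminates this pair and disjoins the remaining literals (merging duplicates).

(p ∨ ¬d)


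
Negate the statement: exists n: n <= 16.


¬(forall x: φ) = exists x: ¬φ, and ¬(exists x: φ) = forall x: ¬φ.
Apply to the existential statement.

forall n: ~(n <= 16)


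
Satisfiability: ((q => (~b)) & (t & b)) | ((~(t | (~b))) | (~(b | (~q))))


Search for a satisfying assignment over {b, q, t}.
Try b=True, q=False, t=False: the formula evaluates to True.
A satisfying assignment exists.

Satisfiable.


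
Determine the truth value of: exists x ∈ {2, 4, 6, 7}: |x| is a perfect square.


Evaluate the predicate on each element: 2:False, 4:True, 6:False, 7:False.
Witness x = 4 satisfies the predicate.

True


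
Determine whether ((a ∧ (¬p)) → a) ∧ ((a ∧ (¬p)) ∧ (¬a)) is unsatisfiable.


Truth table over {a, p}:
a | p | φ
---------
F | F | F
T | F | F
F | T | F
T | T | F
Every row is false.

Yes, it is a contradiction.


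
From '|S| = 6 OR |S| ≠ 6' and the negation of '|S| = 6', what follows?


Disjunctive syllogism: from (P ∨ Q) and ¬P, infer Q.
One disjunct, '|S| = 6', is ruled out; the other must hold.

|S| ≠ 6


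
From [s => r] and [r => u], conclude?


Hypothetical syllogism: from (P → Q) and (Q → R), infer (P → R).
Chain the two implications through the shared middle term 'r'.

s => u


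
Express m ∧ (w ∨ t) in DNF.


Step 1: Distribute ∧ over ∨: m ∧ (w ∨ t) = (m ∧ w) ∨ (m ∧ t).

(m ∧ w) ∨ (m ∧ t)


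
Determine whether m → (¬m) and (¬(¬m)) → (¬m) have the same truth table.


Compare truth tables:
m | φ | ψ
---------
F | T | T
T | F | F
The columns φ and ψ agree on every row.

Yes, they are logically equivalent.


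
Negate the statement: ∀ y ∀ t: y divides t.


Negation flips each quantifier (∀↔∃) and negates the inner predicate.
¬(∀ y ∀ t: φ) = ∃ y ∃ t: ¬φ.

∃ y ∃ t: ¬(y divides t)


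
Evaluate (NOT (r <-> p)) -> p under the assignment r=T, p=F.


Substitute r=T, p=F:
r <-> p = T <-> F = F
NOT (r <-> p) = T
(NOT (r <-> p)) -> p = T -> F = F

F


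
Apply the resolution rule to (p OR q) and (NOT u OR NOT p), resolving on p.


The clauses contain complementary literals p and NOTp.
Resolution eliminates this pair and disjoins the remaining literals (merging duplicates).

(q OR NOT u)


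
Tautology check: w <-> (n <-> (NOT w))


Build the truth table over {n, w}:
n | w | φ
---------
F | F | T
T | F | F
F | T | T
T | T | F
Counterexample at row 2: with n=T, w=F, the formula is F.

No, it is not a tautology.


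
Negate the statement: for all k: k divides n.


¬(for all x: φ) = there exists x: ¬φ, and ¬(there exists x: φ) = for all x: ¬φ.
Apply to the universal statement.

there exists k: NOT(k divides n)


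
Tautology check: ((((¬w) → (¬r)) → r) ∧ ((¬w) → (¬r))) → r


Build the truth table over {r, w}:
r | w | φ
---------
F | F | T
T | F | T
F | T | T
T | T | T
Every row evaluates to true.

Yes, it is a tautology.


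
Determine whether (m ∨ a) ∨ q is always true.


Build the truth table over {a, m, q}:
a | m | q | φ
-------------
F | F | F | F
T | F | F | T
F | T | F | T
T | T | F | T
F | F | T | T
T | F | T | T
F | T | T | T
T | T | T | T
Counterexample at row 1: with a=F, m=F, q=F, the formula is F.

No, it is not a tautology.


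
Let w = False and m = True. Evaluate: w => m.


Implication is false only when antecedent is true and consequent is false.
Substitute: w=False, m=True.
False => True evaluates to True.

True


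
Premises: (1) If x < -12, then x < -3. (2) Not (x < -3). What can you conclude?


Modus tollens: from (P → Q) and ¬Q, infer ¬P.
Q = 'x < -3' is denied; since P → Q, P must also fail.

Not (x < -12).


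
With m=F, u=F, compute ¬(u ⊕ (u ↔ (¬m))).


Substitute m=F, u=F:
¬m = T
u ↔ (¬m) = F ↔ T = F
u ⊕ (u ↔ (¬m)) = F ⊕ F = F
¬(u ⊕ (u ↔ (¬m))) = T

T


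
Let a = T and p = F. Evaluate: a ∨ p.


Disjunction is false only when both operands are false.
Substitute: a=T, p=F.
T ∨ F evaluates to T.

T


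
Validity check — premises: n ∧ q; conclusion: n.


This matches the form of conjunction elimination: the conclusion follows in every model of the premises.

Valid.


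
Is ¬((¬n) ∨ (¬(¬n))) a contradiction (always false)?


Truth table over {n}:
n | φ
-----
F | F
T | F
Every row is false.

Yes, it is a contradiction.


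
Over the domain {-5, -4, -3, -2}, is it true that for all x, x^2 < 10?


Evaluate the predicate on each element: -5:F, -4:F, -3:T, -2:T.
Counterexample x = -5 fails the predicate.

F


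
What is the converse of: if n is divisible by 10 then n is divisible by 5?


The converse of (P → Q) is (Q → P). It is not in general equivalent to the original.
Here P = 'n is divisible by 10' and Q = 'n is divisible by 5'.

If n is divisible by 5, then n is divisible by 10.


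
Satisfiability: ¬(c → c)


Check all 2 assignments over {c}:
c | φ
-----
F | F
T | F
No assignment makes the formula true.

Unsatisfiable.


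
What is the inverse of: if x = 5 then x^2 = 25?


The inverse of (P → Q) is (¬P → ¬Q). It is equivalent to the converse, not to the original.
Here P = 'x = 5' and Q = 'x^2 = 25'.

If not (x = 5), then not (x^2 = 25).


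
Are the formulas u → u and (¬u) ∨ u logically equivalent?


Compare truth tables:
u | φ | ψ
---------
F | T | T
T | T | T
The columns φ and ψ agree on every row.

Yes, they are logically equivalent.


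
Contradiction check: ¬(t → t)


Truth table over {t}:
t | φ
-----
F | F
T | F
Every row is false.

Yes, it is a contradiction.


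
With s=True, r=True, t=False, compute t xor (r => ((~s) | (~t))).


Substitute s=True, r=True, t=False:
~s = False
~t = True
(~s) | (~t) = False | True = True
r => ((~s) | (~t)) = True => True = True
t xor (r => ((~s) | (~t))) = False xor True = True

True


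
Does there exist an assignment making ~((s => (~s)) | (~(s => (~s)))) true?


Check all 2 assignments over {s}:
s | φ
-----
False | False
True | False
No assignment makes the formula true.

Unsatisfiable.


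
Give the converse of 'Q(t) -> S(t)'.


The converse of (P → Q) is (Q → P). It is not in general equivalent to the original.
Here P = 'Q(t)' and Q = 'S(t)'.

If S(t), then Q(t).


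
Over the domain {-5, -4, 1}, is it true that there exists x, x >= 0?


Evaluate the predicate on each element: -5:F, -4:F, 1:T.
Witness x = 1 satisfies the predicate.

T


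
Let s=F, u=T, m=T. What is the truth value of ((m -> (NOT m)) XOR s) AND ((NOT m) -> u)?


Substitute s=F, u=T, m=T:
NOT m = F
m -> (NOT m) = T -> F = F
(m -> (NOT m)) XOR s = F XOR F = F
NOT m = F
(NOT m) -> u = F -> T = T
((m -> (NOT m)) XOR s) AND ((NOT m) -> u) = F AND T = F

F


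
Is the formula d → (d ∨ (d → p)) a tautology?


Build the truth table over {d, p}:
d | p | φ
---------
F | F | T
T | F | T
F | T | T
T | T | T
Every row evaluates to true.

Yes, it is a tautology.


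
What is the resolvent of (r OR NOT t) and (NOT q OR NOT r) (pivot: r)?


The clauses contain complementary literals r and NOTr.
Resolution eliminates this pair and disjoins the remaining literals (merging duplicates).

(NOT t OR NOT q)


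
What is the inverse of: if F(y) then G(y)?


The inverse of (P → Q) is (¬P → ¬Q). It is equivalent to the converse, not to the original.
Here P = 'F(y)' and Q = 'G(y)'.

If not (F(y)), then not (G(y)).


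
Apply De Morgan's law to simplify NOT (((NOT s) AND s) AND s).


De Morgan: the negation of a conjunction is the disjunction of the negations.
Distribute NOT across AND, flipping it to OR, and negate each literal.

(s OR (NOT s)) OR (NOT s)


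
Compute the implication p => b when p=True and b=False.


Implication is false only when antecedent is true and consequent is false.
Substitute: p=True, b=False.
True => False evaluates to False.

False


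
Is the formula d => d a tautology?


Build the truth table over {d}:
d | φ
-----
False | True
True | True
Every row evaluates to true.

Yes, it is a tautology.


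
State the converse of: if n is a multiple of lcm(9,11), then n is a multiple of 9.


The converse of (P → Q) is (Q → P). It is not in general equivalent to the original.
Here P = 'n is a multiple of lcm(9,11)' and Q = 'n is a multiple of 9'.

If n is a multiple of 9, then n is a multiple of lcm(9,11).


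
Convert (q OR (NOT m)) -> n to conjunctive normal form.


Step 1: Rewrite as ¬(q ∨ (¬m)) ∨ n = (¬q ∧ ¬(¬m)) ∨ n.
Step 2: Distribute ∨ over ∧.
Step 3: Eliminate any double negations (¬¬X = X).

((NOT q) OR n) AND (m OR n)


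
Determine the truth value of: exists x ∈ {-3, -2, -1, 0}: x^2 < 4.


Evaluate the predicate on each element: -3:False, -2:False, -1:True, 0:True.
Witness x = -1 satisfies the predicate.

True


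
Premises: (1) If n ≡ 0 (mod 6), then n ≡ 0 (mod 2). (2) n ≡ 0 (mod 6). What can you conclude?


Modus ponens: from (P → Q) and P, infer Q.
P = 'n ≡ 0 (mod 6)' is asserted, and P → Q holds, so Q follows.

n ≡ 0 (mod 2).


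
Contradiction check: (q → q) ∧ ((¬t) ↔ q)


Truth table over {q, t}:
q | t | φ
---------
F | F | F
T | F | T
F | T | T
T | T | F
Satisfying assignment at row 2: q=T, t=F gives T.

No, it is not a contradiction.


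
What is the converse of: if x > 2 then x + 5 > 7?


The converse of (P → Q) is (Q → P). It is not in general equivalent to the original.
Here P = 'x > 2' and Q = 'x + 5 > 7'.

If x + 5 > 7, then x > 2.


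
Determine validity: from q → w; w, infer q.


This is affirming the consequent (fallacy). There exist truth assignments where the premises are all true but the conclusion is false.

Invalid.


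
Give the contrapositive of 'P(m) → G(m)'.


The contrapositive of (P → Q) is (¬Q → ¬P); it is logically equivalent to the original.
Here P = 'P(m)' and Q = 'G(m)'.

If not (G(m)), then not (P(m)).


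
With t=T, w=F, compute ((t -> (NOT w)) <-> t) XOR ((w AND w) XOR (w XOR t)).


Substitute t=T, w=F:
NOT w = T
t -> (NOT w) = T -> T = T
(t -> (NOT w)) <-> t = T <-> T = T
w AND w = F AND F = F
w XOR t = F XOR T = T
(w AND w) XOR (w XOR t) = F XOR T = T
((t -> (NOT w)) <-> t) XOR ((w AND w) XOR (w XOR t)) = T XOR T = F

F


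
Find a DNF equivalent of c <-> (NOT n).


Step 1: c ↔ (¬n) is true exactly when both agree: (c ∧ (¬n)) ∨ (¬c ∧ ¬(¬n)).
Step 2: Eliminate any double negations (¬¬X = X).

(c AND (NOT n)) OR ((NOT c) AND n)


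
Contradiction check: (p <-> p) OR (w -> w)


Truth table over {p, w}:
p | w | φ
---------
F | F | T
T | F | T
F | T | T
T | T | T
Satisfying assignment at row 1: p=F, w=F gives T.

No, it is not a contradiction.


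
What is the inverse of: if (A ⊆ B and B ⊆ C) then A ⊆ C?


The inverse of (P → Q) is (¬P → ¬Q). It is equivalent to the converse, not to the original.
Here P = '(A ⊆ B and B ⊆ C)' and Q = 'A ⊆ C'.

If not ((A ⊆ B and B ⊆ C)), then not (A ⊆ C).


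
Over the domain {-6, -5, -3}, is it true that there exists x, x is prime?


Evaluate the predicate on each element: -6:F, -5:F, -3:F.
No element satisfies the predicate.

F


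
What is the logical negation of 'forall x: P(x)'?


¬(forall x: φ) = exists x: ¬φ, and ¬(exists x: φ) = forall x: ¬φ.
Apply to the universal statement.

exists x: ~(P(x))


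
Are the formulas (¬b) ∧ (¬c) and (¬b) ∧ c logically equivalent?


Compare truth tables:
b | c | φ | ψ
-------------
F | F | T | F
T | F | F | F
F | T | F | T
T | T | F | F
They differ at row 1 (b=F, c=F): φ=T but ψ=F.

No, they are not logically equivalent.


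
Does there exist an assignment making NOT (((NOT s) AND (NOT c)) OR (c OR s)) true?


Check all 4 assignments over {c, s}:
c | s | φ
---------
F | F | F
T | F | F
F | T | F
T | T | F
No assignment makes the formula true.

Unsatisfiable.


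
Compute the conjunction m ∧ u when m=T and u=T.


Conjunction is true only when both operands are true.
Substitute: m=T, u=T.
T ∧ T evaluates to T.

T


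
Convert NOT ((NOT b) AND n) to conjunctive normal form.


Step 1: Apply De Morgan: ¬((¬b) ∧ n) = ¬(¬b) ∨ ¬n.
Step 2: Eliminate any double negations (¬¬X = X).

b OR (NOT n)


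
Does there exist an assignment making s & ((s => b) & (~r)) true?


Search for a satisfying assignment over {b, r, s}.
Try b=True, r=False, s=True: the formula evaluates to True.
A satisfying assignment exists.

Satisfiable.


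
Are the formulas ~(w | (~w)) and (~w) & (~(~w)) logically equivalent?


Compare truth tables:
w | φ | ψ
---------
False | False | False
True | False | False
The columns φ and ψ agree on every row.

Yes, they are logically equivalent.


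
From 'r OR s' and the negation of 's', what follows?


Disjunctive syllogism: from (P ∨ Q) and ¬P, infer Q.
One disjunct, 's', is ruled out; the other must hold.

r


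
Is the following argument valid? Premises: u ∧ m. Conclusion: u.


This matches the form of conjunction elimination: the conclusion follows in every model of the premises.

Valid.


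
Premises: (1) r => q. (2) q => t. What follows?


Hypothetical syllogism: from (P → Q) and (Q → R), infer (P → R).
Chain the two implications through the shared middle term 'q'.

r => t


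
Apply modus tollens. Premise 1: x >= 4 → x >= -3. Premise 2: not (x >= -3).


Modus tollens: from (P → Q) and ¬Q, infer ¬P.
Q = 'x >= -3' is denied; since P → Q, P must also fail.

Not (x >= 4).


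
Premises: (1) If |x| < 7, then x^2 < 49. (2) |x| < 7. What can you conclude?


Modus ponens: from (P → Q) and P, infer Q.
P = '|x| < 7' is asserted, and P → Q holds, so Q follows.

x^2 < 49.


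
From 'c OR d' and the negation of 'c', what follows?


Disjunctive syllogism: from (P ∨ Q) and ¬P, infer Q.
One disjunct, 'c', is ruled out; the other must hold.

d


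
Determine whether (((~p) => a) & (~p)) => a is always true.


Build the truth table over {a, p}:
a | p | φ
---------
False | False | True
True | False | True
False | True | True
True | True | True
Every row evaluates to true.

Yes, it is a tautology.


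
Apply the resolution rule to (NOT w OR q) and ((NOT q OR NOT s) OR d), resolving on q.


The clauses contain complementary literals q and NOTq.
Resolution eliminates this pair and disjoins the remaining literals (merging duplicates).

((NOT w OR NOT s) OR d)


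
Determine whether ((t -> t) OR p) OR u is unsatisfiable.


Truth table over {p, t, u}:
p | t | u | φ
-------------
F | F | F | T
T | F | F | T
F | T | F | T
T | T | F | T
F | F | T | T
T | F | T | T
F | T | T | T
T | T | T | T
Satisfying assignment at row 1: p=F, t=F, u=F gives T.

No, it is not a contradiction.


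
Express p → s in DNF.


Step 1: Rewrite p → s as ¬p ∨ s.

(¬p) ∨ s


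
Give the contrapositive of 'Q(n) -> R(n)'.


The contrapositive of (P → Q) is (¬Q → ¬P); it is logically equivalent to the original.
Here P = 'Q(n)' and Q = 'R(n)'.

If not (R(n)), then not (Q(n)).


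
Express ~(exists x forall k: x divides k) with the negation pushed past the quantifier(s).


Negation flips each quantifier (∀↔∃) and negates the inner predicate.
¬(exists x forall k: φ) = forall x exists k: ¬φ.

forall x exists k: ~(x divides k)


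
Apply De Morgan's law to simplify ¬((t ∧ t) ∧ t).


De Morgan: the negation of a conjunction is the disjunction of the negations.
Distribute ¬ across ∧, flipping it to ∨, and negate each literal.

((¬t) ∨ (¬t)) ∨ (¬t)


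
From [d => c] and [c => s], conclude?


Hypothetical syllogism: from (P → Q) and (Q → R), infer (P → R).
Chain the two implications through the shared middle term 'c'.

d => s


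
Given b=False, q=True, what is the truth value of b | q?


Disjunction is false only when both operands are false.
Substitute: b=False, q=True.
False | True evaluates to True.

True


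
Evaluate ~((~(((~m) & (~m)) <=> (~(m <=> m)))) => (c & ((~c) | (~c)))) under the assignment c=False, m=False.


Substitute c=False, m=False:
… (earlier sub-steps elided)
m <=> m = False <=> False = True
~(m <=> m) = False
((~m) & (~m)) <=> (~(m <=> m)) = True <=> False = False
~(((~m) & (~m)) <=> (~(m <=> m))) = True
~c = True
~c = True
(~c) | (~c) = True | True = True
c & ((~c) | (~c)) = False & True = False
(~(((~m) & (~m)) <=> (~(m <=> m)))) => (c & ((~c) | (~c))) = True => False = False
~((~(((~m) & (~m)) <=> (~(m <=> m)))) => (c & ((~c) | (~c)))) = True

True


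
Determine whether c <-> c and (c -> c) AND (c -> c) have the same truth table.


Compare truth tables:
c | φ | ψ
---------
F | T | T
T | T | T
The columns φ and ψ agree on every row.

Yes, they are logically equivalent.


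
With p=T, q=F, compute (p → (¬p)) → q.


Substitute p=T, q=F:
¬p = F
p → (¬p) = T → F = F
(p → (¬p)) → q = F → F = T

T


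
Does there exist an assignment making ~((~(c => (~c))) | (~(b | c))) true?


Search for a satisfying assignment over {b, c}.
Try b=True, c=False: the formula evaluates to True.
A satisfying assignment exists.

Satisfiable.


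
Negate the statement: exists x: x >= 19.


¬(forall x: φ) = exists x: ¬φ, and ¬(exists x: φ) = forall x: ¬φ.
Apply to the existential statement.

forall x: ~(x >= 19)


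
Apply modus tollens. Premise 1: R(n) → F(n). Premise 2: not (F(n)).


Modus tollens: from (P → Q) and ¬Q, infer ¬P.
Q = 'F(n)' is denied; since P → Q, P must also fail.

Not (R(n)).


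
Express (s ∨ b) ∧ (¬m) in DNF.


Step 1: Distribute ∧ over ∨: (s ∨ b) ∧ (¬m) = (s ∧ (¬m)) ∨ (b ∧ (¬m)).

(s ∧ (¬m)) ∨ (b ∧ (¬m))


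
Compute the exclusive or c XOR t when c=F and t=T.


Exclusive or is true when exactly one operand is true.
Substitute: c=F, t=T.
F XOR T evaluates to T.

T


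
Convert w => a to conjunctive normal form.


Step 1: Rewrite w → a as ¬w ∨ a.

(~w) | a


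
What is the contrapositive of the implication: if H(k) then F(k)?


The contrapositive of (P → Q) is (¬Q → ¬P); it is logically equivalent to the original.
Here P = 'H(k)' and Q = 'F(k)'.

If not (F(k)), then not (H(k)).


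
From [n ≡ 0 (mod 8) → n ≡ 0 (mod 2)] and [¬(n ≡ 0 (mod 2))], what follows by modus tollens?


Modus tollens: from (P → Q) and ¬Q, infer ¬P.
Q = 'n ≡ 0 (mod 2)' is denied; since P → Q, P must also fail.

Not (n ≡ 0 (mod 8)).


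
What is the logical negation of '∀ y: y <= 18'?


¬(∀ x: φ) = ∃ x: ¬φ, and ¬(∃ x: φ) = ∀ x: ¬φ.
Apply to the universal statement.

∃ y: ¬(y <= 18)
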